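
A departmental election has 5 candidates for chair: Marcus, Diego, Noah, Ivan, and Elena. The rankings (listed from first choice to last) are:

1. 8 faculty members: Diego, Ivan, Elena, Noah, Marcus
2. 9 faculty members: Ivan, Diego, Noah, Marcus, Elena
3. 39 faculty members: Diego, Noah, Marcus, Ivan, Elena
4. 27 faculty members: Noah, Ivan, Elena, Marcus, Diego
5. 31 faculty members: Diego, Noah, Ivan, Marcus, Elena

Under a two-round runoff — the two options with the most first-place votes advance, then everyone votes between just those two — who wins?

Diego

Round 1 first-place votes: Marcus 0, Diego 78, Noah 27, Ivan 9, Elena 0.
Diego and Noah advance.
Runoff: Diego is preferred to Noah by 87 voters; Noah by 27.
Diego wins the runoff.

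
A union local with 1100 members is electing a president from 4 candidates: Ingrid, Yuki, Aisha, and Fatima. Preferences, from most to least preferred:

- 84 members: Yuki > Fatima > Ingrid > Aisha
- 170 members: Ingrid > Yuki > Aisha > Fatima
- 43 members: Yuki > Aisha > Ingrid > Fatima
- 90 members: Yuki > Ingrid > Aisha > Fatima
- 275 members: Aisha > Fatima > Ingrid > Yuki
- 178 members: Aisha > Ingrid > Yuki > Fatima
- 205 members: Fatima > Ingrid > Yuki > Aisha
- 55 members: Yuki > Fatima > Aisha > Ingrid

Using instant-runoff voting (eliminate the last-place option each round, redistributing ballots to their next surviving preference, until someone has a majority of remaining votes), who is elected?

Round 1: Ingrid 170, Yuki 272, Aisha 453, Fatima 205. Eliminate Ingrid.
Round 2: Yuki 442, Aisha 453, Fatima 205. Eliminate Fatima.
Round 3: Yuki 647, Aisha 453. Yuki has a majority.

Yuki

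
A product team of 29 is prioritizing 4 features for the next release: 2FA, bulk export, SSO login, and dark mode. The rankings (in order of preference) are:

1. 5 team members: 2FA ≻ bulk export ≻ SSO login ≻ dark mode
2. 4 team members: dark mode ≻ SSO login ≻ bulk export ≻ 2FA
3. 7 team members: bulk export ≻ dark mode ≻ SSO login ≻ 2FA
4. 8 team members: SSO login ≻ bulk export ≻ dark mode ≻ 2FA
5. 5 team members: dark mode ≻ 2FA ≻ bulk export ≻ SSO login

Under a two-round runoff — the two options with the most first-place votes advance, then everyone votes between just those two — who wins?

Round 1 first-place votes: 2FA 5, bulk export 7, SSO login 8, dark mode 9.
dark mode and SSO login advance.
Runoff: dark mode is preferred to SSO login by 16 voters; SSO login by 13.
dark mode wins the runoff.

dark mode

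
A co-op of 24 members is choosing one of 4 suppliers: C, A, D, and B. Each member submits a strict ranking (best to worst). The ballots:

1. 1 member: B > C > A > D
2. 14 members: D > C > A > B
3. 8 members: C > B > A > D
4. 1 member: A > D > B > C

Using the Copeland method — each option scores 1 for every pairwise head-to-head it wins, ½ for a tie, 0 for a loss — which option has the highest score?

C: beats A and B; loses to D → score 2.
A: beats B; loses to C and D → score 1.
D: beats C, A, and B → score 3.
B: loses to C, A, and D → score 0.
D has the best pairwise record.

D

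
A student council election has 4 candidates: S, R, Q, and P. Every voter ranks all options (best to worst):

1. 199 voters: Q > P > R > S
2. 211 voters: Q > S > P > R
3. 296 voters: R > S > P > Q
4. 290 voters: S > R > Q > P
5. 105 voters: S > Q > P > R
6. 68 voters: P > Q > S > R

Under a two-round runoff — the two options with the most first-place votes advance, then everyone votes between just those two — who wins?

S

Round 1 first-place votes: S 395, R 296, Q 410, P 68.
Q and S advance.
Runoff: Q is preferred to S by 478 voters; S by 691.
S wins the runoff.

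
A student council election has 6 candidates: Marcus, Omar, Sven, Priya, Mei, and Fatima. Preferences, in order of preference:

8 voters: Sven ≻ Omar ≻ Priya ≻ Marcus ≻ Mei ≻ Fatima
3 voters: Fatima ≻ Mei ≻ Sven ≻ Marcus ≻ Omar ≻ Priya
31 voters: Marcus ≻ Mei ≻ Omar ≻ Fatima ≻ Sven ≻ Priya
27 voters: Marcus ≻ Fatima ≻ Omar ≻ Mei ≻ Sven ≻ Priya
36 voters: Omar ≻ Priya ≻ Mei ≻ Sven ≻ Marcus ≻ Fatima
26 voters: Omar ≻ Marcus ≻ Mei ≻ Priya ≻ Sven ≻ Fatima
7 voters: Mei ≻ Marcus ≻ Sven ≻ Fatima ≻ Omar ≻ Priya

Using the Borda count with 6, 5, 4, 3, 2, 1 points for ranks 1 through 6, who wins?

Marcus: 8·3 + 3·3 + 31·6 + 27·6 + 36·2 + 26·5 + 7·5 = 618
Omar: 8·5 + 3·2 + 31·4 + 27·4 + 36·6 + 26·6 + 7·2 = 664
Sven: 8·6 + 3·4 + 31·2 + 27·2 + 36·3 + 26·2 + 7·4 = 364
Priya: 8·4 + 3·1 + 31·1 + 27·1 + 36·5 + 26·3 + 7·1 = 358
Mei: 8·2 + 3·5 + 31·5 + 27·3 + 36·4 + 26·4 + 7·6 = 557
Fatima: 8·1 + 3·6 + 31·3 + 27·5 + 36·1 + 26·1 + 7·3 = 337
Omar has the highest Borda score (664).

Omar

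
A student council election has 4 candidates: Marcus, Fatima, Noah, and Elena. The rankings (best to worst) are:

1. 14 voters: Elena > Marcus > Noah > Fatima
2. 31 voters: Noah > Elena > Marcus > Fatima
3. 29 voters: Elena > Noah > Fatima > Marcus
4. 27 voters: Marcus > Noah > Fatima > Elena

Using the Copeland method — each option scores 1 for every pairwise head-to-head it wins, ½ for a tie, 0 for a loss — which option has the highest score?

Marcus: beats Fatima; loses to Noah and Elena → score 1.
Fatima: loses to Marcus, Noah, and Elena → score 0.
Noah: beats Marcus, Fatima, and Elena → score 3.
Elena: beats Marcus and Fatima; loses to Noah → score 2.
Noah has the best pairwise record.

Noah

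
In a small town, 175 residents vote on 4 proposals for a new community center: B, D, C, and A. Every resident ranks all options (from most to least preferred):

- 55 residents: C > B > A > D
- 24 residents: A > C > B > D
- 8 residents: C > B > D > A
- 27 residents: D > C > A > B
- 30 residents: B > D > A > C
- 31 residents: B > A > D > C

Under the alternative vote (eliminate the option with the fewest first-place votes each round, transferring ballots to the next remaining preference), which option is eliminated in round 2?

D

Round 1: B 61, D 27, C 63, A 24. Eliminate A.
Round 2: B 61, D 27, C 87. Eliminate D.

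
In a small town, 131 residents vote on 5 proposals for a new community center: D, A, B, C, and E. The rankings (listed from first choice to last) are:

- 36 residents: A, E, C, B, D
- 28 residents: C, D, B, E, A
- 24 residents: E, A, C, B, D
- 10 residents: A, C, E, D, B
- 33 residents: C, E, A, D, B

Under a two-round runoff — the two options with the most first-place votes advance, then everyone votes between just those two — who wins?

Round 1 first-place votes: D 0, A 46, B 0, C 61, E 24.
C and A advance.
Runoff: C is preferred to A by 61 voters; A by 70.
A wins the runoff.

A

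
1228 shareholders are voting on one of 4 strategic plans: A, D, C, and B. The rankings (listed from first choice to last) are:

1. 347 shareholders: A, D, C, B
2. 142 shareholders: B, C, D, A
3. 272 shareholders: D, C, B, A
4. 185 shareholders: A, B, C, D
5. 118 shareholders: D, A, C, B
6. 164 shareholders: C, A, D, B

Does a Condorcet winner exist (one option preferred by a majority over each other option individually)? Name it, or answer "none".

A vs D: 696–532 for A.
A vs C: 650–578 for A.
A vs B: 814–414 for A.
A beats every other option head-to-head.

A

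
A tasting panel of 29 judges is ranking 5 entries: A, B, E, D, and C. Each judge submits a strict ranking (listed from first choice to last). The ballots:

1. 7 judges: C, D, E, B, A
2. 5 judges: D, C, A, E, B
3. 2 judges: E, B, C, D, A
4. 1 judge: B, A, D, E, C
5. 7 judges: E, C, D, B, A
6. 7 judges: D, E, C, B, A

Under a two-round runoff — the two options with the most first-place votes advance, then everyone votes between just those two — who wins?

D

Round 1 first-place votes: A 0, B 1, E 9, D 12, C 7.
D and E advance.
Runoff: D is preferred to E by 20 voters; E by 9.
D wins the runoff.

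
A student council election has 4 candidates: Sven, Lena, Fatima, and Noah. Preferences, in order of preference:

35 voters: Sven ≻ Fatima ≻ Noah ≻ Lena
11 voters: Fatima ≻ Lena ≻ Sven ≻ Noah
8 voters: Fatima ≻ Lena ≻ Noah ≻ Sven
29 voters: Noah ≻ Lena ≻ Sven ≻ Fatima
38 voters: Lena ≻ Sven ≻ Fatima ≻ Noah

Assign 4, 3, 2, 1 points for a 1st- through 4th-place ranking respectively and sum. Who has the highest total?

Sven: 35·4 + 11·2 + 8·1 + 29·2 + 38·3 = 342
Lena: 35·1 + 11·3 + 8·3 + 29·3 + 38·4 = 331
Fatima: 35·3 + 11·4 + 8·4 + 29·1 + 38·2 = 286
Noah: 35·2 + 11·1 + 8·2 + 29·4 + 38·1 = 251
Sven has the highest Borda score (342).

Sven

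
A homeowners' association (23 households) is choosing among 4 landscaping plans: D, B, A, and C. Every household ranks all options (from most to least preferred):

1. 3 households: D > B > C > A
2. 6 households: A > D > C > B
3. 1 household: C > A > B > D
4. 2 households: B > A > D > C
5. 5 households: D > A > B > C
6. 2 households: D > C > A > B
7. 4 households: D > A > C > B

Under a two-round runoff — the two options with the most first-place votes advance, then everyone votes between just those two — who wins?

Round 1 first-place votes: D 14, B 2, A 6, C 1.
D and A advance.
Runoff: D is preferred to A by 14 voters; A by 9.
D wins the runoff.

D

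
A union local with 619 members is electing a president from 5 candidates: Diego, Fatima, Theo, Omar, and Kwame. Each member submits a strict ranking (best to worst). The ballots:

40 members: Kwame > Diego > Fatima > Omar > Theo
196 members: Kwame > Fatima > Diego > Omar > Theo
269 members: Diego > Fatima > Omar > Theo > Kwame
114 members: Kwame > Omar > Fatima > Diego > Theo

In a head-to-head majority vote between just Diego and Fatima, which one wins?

Fatima

Voters preferring Diego to Fatima: 309; preferring Fatima to Diego: 310.
Fatima wins the head-to-head.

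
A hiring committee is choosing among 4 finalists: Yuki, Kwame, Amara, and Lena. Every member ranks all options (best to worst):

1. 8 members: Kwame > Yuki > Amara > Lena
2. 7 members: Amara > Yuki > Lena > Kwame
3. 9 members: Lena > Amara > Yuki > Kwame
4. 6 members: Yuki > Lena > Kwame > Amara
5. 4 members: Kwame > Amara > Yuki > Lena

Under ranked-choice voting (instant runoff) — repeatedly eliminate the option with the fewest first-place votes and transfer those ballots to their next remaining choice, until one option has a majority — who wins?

Lena

Round 1: Yuki 6, Kwame 12, Amara 7, Lena 9. Eliminate Yuki.
Round 2: Kwame 12, Amara 7, Lena 15. Eliminate Amara.
Round 3: Kwame 12, Lena 22. Lena has a majority.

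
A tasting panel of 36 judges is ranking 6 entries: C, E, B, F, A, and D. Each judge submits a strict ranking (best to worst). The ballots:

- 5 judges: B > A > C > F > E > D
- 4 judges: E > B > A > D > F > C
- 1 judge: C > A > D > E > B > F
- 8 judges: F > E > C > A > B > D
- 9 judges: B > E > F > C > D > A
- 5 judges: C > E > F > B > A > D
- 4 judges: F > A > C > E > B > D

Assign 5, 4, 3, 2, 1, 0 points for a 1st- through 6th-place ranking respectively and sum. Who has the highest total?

E

C: 5·3 + 4·0 + 1·5 + 8·3 + 9·2 + 5·5 + 4·3 = 99
E: 5·1 + 4·5 + 1·2 + 8·4 + 9·4 + 5·4 + 4·2 = 123
B: 5·5 + 4·4 + 1·1 + 8·1 + 9·5 + 5·2 + 4·1 = 109
F: 5·2 + 4·1 + 1·0 + 8·5 + 9·3 + 5·3 + 4·5 = 116
A: 5·4 + 4·3 + 1·4 + 8·2 + 9·0 + 5·1 + 4·4 = 73
D: 5·0 + 4·2 + 1·3 + 8·0 + 9·1 + 5·0 + 4·0 = 20
E has the highest Borda score (123).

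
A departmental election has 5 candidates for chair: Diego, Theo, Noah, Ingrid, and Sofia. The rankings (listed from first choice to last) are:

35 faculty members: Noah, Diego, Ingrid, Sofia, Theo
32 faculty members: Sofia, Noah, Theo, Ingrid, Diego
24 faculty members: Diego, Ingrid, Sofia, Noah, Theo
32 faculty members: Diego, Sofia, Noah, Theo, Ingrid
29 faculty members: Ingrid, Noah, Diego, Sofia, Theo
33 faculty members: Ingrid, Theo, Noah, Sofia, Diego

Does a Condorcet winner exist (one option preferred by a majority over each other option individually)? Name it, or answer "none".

Noah vs Diego: 129–56 for Noah.
Noah vs Theo: 152–33 for Noah.
Noah vs Ingrid: 99–86 for Noah.
Noah vs Sofia: 97–88 for Noah.
Noah beats every other option head-to-head.

Noah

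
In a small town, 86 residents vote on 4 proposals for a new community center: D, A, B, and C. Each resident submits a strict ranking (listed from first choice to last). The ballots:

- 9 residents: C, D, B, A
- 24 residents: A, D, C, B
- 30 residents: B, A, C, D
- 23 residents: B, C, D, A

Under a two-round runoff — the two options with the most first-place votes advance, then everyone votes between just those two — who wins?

Round 1 first-place votes: D 0, A 24, B 53, C 9.
B and A advance.
Runoff: B is preferred to A by 62 voters; A by 24.
B wins the runoff.

B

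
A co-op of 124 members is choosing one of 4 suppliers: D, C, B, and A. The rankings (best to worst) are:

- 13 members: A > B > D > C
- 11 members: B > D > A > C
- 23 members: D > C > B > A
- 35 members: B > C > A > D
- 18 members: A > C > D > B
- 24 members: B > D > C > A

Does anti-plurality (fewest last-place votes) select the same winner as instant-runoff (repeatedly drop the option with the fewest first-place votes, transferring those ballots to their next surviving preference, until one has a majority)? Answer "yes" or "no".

Anti-plurality — last-place votes: D 35, C 24, B 18, A 47. Winner: B.
Instant-runoff — R1 D 23, C 0, B 70, A 31 (B winner). Winner: B.
The two methods agree.

yes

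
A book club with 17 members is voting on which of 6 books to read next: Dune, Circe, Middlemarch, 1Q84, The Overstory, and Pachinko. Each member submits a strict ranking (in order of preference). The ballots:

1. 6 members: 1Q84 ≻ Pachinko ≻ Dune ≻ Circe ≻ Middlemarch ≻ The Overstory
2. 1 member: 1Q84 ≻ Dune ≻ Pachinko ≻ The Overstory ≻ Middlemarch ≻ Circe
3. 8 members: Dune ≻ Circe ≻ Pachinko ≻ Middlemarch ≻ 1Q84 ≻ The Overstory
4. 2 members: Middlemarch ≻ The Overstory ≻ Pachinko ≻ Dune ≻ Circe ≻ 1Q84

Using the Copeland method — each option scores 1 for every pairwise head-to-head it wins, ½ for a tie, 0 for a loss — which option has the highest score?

Dune: beats Circe, Middlemarch, 1Q84, The Overstory, and Pachinko → score 5.
Circe: beats Middlemarch, 1Q84, and The Overstory; loses to Dune and Pachinko → score 3.
Middlemarch: beats 1Q84 and The Overstory; loses to Dune, Circe, and Pachinko → score 2.
1Q84: beats The Overstory; loses to Dune, Circe, Middlemarch, and Pachinko → score 1.
The Overstory: loses to Dune, Circe, Middlemarch, 1Q84, and Pachinko → score 0.
Pachinko: beats Circe, Middlemarch, 1Q84, and The Overstory; loses to Dune → score 4.
Dune has the best pairwise record.

Dune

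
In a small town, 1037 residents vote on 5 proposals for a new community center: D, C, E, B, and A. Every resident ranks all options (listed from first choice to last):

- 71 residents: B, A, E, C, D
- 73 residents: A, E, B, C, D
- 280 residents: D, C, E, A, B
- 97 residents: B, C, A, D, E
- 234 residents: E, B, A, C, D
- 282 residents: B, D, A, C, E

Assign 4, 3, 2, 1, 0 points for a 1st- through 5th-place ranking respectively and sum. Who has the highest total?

D: 71·0 + 73·0 + 280·4 + 97·1 + 234·0 + 282·3 = 2063
C: 71·1 + 73·1 + 280·3 + 97·3 + 234·1 + 282·1 = 1791
E: 71·2 + 73·3 + 280·2 + 97·0 + 234·4 + 282·0 = 1857
B: 71·4 + 73·2 + 280·0 + 97·4 + 234·3 + 282·4 = 2648
A: 71·3 + 73·4 + 280·1 + 97·2 + 234·2 + 282·2 = 2011
B has the highest Borda score (2648).

B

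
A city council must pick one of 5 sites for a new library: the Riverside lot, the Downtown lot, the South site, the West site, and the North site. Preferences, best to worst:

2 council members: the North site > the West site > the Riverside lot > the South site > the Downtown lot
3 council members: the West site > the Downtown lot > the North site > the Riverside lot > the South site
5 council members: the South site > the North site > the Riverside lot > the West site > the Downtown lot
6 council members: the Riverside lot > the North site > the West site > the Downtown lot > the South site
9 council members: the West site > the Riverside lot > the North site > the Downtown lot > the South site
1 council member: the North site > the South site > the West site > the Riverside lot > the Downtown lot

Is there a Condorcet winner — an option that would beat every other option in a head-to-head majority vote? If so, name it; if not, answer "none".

Checking pairwise contests:
the West site beats the Riverside lot 15–11.
the Riverside lot beats the Downtown lot 23–3.
the Riverside lot beats the South site 20–6.
the North site beats the West site 14–12.
the Riverside lot beats the North site 15–11.
Every option loses at least one head-to-head, so there is no Condorcet winner.

none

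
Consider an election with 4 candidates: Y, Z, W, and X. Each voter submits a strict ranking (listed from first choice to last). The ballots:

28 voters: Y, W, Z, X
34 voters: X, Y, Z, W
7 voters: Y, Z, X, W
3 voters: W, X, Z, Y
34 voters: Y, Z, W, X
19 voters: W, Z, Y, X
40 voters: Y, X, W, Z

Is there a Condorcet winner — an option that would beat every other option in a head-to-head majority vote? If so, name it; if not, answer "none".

Y vs Z: 143–22 for Y.
Y vs W: 143–22 for Y.
Y vs X: 128–37 for Y.
Y beats every other option head-to-head.

Y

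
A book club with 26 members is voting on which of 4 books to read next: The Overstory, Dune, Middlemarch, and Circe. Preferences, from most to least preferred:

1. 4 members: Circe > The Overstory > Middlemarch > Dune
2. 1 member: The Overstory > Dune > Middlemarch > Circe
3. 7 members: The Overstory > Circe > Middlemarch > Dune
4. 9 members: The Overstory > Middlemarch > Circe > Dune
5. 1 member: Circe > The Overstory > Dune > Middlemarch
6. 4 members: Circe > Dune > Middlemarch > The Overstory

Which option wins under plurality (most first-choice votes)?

The Overstory

First-place votes: The Overstory 17, Dune 0, Middlemarch 0, Circe 9.
The Overstory has the most first-place votes.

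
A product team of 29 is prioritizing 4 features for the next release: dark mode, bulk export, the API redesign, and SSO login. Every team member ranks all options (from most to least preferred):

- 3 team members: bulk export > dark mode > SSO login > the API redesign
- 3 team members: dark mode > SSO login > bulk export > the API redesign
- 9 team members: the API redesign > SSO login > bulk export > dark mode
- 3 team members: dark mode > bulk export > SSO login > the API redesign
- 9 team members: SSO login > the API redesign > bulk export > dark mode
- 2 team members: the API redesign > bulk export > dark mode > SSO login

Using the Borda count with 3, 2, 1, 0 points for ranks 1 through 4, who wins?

SSO login

dark mode: 3·2 + 3·3 + 9·0 + 3·3 + 9·0 + 2·1 = 26
bulk export: 3·3 + 3·1 + 9·1 + 3·2 + 9·1 + 2·2 = 40
the API redesign: 3·0 + 3·0 + 9·3 + 3·0 + 9·2 + 2·3 = 51
SSO login: 3·1 + 3·2 + 9·2 + 3·1 + 9·3 + 2·0 = 57
SSO login has the highest Borda score (57).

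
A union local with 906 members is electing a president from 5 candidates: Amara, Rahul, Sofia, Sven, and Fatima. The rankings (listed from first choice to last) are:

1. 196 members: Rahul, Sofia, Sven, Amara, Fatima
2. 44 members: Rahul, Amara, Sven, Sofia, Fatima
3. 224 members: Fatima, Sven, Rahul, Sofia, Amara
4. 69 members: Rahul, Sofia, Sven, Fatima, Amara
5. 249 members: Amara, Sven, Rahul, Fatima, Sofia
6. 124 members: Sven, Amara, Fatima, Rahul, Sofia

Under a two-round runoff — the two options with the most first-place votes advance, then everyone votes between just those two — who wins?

Rahul

Round 1 first-place votes: Amara 249, Rahul 309, Sofia 0, Sven 124, Fatima 224.
Rahul and Amara advance.
Runoff: Rahul is preferred to Amara by 533 voters; Amara by 373.
Rahul wins the runoff.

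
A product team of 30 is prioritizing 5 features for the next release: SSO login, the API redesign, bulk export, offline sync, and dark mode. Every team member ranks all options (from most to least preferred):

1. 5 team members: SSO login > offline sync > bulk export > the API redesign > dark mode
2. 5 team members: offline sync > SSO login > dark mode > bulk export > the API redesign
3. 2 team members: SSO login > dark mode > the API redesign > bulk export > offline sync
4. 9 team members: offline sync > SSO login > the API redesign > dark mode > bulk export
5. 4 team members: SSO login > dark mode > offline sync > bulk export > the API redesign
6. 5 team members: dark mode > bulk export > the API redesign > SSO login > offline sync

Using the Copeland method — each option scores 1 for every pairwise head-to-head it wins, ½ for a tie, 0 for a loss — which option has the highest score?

SSO login

SSO login: beats the API redesign, bulk export, offline sync, and dark mode → score 4.
the API redesign: loses to SSO login, bulk export, offline sync, and dark mode → score 0.
bulk export: beats the API redesign; loses to SSO login, offline sync, and dark mode → score 1.
offline sync: beats the API redesign, bulk export, and dark mode; loses to SSO login → score 3.
dark mode: beats the API redesign and bulk export; loses to SSO login and offline sync → score 2.
SSO login has the best pairwise record.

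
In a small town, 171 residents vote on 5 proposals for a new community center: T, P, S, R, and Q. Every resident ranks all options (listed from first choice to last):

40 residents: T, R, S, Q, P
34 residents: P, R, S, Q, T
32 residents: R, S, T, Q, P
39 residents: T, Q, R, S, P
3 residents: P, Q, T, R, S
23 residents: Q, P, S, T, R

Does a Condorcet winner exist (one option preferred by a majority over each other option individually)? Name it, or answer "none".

Checking pairwise contests:
S beats T 89–82.
T beats P 111–60.
R beats S 148–23.
T beats R 105–66.
T beats Q 111–60.
Every option loses at least one head-to-head, so there is no Condorcet winner.

none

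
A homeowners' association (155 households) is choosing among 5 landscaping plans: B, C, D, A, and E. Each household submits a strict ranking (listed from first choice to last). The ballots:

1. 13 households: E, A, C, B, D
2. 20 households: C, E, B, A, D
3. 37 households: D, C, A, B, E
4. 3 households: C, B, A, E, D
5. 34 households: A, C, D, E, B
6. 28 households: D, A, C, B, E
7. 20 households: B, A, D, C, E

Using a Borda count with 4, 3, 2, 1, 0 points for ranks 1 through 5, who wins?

A

B: 13·1 + 20·2 + 37·1 + 3·3 + 34·0 + 28·1 + 20·4 = 207
C: 13·2 + 20·4 + 37·3 + 3·4 + 34·3 + 28·2 + 20·1 = 407
D: 13·0 + 20·0 + 37·4 + 3·0 + 34·2 + 28·4 + 20·2 = 368
A: 13·3 + 20·1 + 37·2 + 3·2 + 34·4 + 28·3 + 20·3 = 419
E: 13·4 + 20·3 + 37·0 + 3·1 + 34·1 + 28·0 + 20·0 = 149
A has the highest Borda score (419).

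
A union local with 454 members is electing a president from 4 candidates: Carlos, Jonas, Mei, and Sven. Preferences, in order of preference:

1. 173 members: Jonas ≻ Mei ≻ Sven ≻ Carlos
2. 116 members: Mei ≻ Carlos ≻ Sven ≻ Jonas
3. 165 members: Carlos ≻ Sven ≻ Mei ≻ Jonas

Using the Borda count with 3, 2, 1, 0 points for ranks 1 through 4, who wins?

Mei

Carlos: 173·0 + 116·2 + 165·3 = 727
Jonas: 173·3 + 116·0 + 165·0 = 519
Mei: 173·2 + 116·3 + 165·1 = 859
Sven: 173·1 + 116·1 + 165·2 = 619
Mei has the highest Borda score (859).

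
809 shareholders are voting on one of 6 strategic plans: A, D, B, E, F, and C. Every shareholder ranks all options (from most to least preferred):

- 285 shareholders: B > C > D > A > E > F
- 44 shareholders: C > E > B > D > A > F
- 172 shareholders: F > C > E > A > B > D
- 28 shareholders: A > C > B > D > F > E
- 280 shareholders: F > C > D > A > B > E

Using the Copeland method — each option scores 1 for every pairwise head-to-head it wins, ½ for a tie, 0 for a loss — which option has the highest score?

F

A: beats B and E; loses to D, F, and C → score 2.
D: beats A and E; loses to B, F, and C → score 2.
B: beats D and E; loses to A, F, and C → score 2.
E: loses to A, D, B, F, and C → score 0.
F: beats A, D, B, E, and C → score 5.
C: beats A, D, B, and E; loses to F → score 4.
F has the best pairwise record.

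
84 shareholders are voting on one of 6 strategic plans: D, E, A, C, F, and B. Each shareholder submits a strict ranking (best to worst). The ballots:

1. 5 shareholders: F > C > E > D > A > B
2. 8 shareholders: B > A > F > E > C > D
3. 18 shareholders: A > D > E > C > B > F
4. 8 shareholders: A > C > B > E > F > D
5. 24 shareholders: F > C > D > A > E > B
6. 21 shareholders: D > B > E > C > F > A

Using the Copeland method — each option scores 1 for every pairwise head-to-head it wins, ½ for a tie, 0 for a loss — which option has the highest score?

C

D: beats E, A, and B; loses to C and F → score 3.
E: beats C, F, and B; loses to D and A → score 3.
A: beats E and B; loses to D, C, and F → score 2.
C: beats D, A, F, and B; loses to E → score 4.
F: beats D and A; loses to E, C, and B → score 2.
B: beats F; loses to D, E, A, and C → score 1.
C has the best pairwise record.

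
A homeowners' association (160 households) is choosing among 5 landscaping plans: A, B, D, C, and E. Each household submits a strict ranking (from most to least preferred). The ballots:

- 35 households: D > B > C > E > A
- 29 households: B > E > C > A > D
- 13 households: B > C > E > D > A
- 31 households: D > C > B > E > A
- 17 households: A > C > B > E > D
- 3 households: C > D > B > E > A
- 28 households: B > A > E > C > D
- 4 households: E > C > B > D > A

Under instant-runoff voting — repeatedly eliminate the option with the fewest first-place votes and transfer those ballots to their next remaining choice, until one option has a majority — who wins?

Round 1: A 17, B 70, D 66, C 3, E 4. Eliminate C.
Round 2: A 17, B 70, D 69, E 4. Eliminate E.
Round 3: A 17, B 74, D 69. Eliminate A.
Round 4: B 91, D 69. B has a majority.

B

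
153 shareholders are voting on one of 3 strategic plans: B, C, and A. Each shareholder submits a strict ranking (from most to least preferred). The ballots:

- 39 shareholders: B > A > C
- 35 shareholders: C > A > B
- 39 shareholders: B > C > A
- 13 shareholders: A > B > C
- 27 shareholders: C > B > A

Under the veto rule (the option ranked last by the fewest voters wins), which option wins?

Last-place votes: B 35, C 52, A 66.
B is ranked last by the fewest voters, so B wins.

B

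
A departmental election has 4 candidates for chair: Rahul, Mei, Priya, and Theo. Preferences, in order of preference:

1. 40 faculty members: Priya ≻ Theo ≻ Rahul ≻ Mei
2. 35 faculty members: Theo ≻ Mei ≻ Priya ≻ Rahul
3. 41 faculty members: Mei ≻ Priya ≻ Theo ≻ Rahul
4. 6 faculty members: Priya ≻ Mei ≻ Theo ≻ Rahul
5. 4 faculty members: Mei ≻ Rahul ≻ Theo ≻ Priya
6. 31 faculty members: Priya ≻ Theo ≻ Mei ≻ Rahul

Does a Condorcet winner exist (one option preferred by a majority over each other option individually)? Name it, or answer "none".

none

Checking pairwise contests:
Mei beats Rahul 117–40.
Theo beats Mei 106–51.
Mei beats Priya 80–77.
Priya beats Theo 118–39.
Every option loses at least one head-to-head, so there is no Condorcet winner.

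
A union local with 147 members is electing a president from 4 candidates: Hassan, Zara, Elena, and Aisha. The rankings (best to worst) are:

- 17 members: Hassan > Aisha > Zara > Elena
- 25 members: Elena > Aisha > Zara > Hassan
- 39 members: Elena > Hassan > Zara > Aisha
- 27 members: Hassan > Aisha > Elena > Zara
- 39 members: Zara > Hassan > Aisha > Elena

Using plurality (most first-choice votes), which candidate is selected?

First-place votes: Hassan 44, Zara 39, Elena 64, Aisha 0.
Elena has the most first-place votes.

Elena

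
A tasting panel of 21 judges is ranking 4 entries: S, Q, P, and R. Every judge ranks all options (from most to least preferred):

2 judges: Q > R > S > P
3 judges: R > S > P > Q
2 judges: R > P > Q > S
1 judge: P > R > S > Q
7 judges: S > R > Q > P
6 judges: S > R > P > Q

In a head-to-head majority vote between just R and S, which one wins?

S

Voters preferring R to S: 8; preferring S to R: 13.
S wins the head-to-head.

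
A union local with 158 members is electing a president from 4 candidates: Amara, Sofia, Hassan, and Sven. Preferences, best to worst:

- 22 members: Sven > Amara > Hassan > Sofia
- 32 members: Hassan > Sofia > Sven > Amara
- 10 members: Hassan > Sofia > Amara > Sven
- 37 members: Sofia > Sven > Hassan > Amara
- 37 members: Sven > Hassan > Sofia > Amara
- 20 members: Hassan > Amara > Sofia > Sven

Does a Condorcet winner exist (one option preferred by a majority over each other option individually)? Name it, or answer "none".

Checking pairwise contests:
Sofia beats Amara 116–42.
Hassan beats Sofia 121–37.
Sven beats Hassan 96–62.
Sofia beats Sven 99–59.
Every option loses at least one head-to-head, so there is no Condorcet winner.

none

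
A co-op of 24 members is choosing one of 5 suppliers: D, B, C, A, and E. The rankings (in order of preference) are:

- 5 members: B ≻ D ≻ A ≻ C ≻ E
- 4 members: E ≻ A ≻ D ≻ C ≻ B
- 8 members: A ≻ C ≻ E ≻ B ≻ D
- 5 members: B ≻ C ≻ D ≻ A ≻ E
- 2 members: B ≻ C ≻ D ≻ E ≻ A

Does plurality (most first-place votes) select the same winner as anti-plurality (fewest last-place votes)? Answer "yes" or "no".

no

Plurality — first-place votes: D 0, B 12, C 0, A 8, E 4. Winner: B.
Anti-plurality — last-place votes: D 8, B 4, C 0, A 2, E 10. Winner: C.
The two methods disagree.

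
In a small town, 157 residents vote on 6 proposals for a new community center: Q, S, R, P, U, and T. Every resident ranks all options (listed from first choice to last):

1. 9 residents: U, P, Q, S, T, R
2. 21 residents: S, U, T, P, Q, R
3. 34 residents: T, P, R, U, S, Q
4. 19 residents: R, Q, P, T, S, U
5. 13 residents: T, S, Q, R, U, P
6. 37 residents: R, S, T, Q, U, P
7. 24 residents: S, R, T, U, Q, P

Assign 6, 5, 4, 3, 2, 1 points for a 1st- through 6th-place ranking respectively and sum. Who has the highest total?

T

Q: 9·4 + 21·2 + 34·1 + 19·5 + 13·4 + 37·3 + 24·2 = 418
S: 9·3 + 21·6 + 34·2 + 19·2 + 13·5 + 37·5 + 24·6 = 653
R: 9·1 + 21·1 + 34·4 + 19·6 + 13·3 + 37·6 + 24·5 = 661
P: 9·5 + 21·3 + 34·5 + 19·4 + 13·1 + 37·1 + 24·1 = 428
U: 9·6 + 21·5 + 34·3 + 19·1 + 13·2 + 37·2 + 24·3 = 452
T: 9·2 + 21·4 + 34·6 + 19·3 + 13·6 + 37·4 + 24·4 = 685
T has the highest Borda score (685).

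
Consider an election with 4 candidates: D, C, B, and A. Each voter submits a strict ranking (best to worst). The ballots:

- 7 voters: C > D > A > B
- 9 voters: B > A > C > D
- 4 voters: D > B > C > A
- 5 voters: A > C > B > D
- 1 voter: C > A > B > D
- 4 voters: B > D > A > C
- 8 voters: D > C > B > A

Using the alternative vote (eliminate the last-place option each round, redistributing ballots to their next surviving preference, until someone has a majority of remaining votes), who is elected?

C

Round 1: D 12, C 8, B 13, A 5. Eliminate A.
Round 2: D 12, C 13, B 13. Eliminate D.
Round 3: C 21, B 17. C has a majority.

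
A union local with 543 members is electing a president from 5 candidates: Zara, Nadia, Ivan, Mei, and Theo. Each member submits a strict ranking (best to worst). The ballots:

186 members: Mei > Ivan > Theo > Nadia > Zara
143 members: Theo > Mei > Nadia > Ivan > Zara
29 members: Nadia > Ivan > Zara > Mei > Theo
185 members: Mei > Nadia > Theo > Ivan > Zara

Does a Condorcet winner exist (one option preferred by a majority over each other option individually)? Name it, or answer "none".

Mei

Mei vs Zara: 514–29 for Mei.
Mei vs Nadia: 514–29 for Mei.
Mei vs Ivan: 514–29 for Mei.
Mei vs Theo: 400–143 for Mei.
Mei beats every other option head-to-head.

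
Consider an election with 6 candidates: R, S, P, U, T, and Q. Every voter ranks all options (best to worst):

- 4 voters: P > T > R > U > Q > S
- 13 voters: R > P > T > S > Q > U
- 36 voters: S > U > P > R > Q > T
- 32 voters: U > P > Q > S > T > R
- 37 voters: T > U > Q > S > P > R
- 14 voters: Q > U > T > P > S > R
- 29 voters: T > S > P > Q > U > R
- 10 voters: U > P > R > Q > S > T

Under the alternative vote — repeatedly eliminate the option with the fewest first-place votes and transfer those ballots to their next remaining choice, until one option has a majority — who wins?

Round 1: R 13, S 36, P 4, U 42, T 66, Q 14. Eliminate P.
Round 2: R 13, S 36, U 42, T 70, Q 14. Eliminate R.
Round 3: S 36, U 42, T 83, Q 14. Eliminate Q.
Round 4: S 36, U 56, T 83. Eliminate S.
Round 5: U 92, T 83. U has a majority.

U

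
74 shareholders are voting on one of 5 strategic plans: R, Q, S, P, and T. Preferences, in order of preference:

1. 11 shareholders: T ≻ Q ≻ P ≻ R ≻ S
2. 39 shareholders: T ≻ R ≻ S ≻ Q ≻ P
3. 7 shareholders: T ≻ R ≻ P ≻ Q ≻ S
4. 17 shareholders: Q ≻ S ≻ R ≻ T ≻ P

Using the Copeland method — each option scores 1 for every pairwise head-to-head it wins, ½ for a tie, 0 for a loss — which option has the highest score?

T

R: beats Q, S, and P; loses to T → score 3.
Q: beats P; loses to R, S, and T → score 1.
S: beats Q and P; loses to R and T → score 2.
P: loses to R, Q, S, and T → score 0.
T: beats R, Q, S, and P → score 4.
T has the best pairwise record.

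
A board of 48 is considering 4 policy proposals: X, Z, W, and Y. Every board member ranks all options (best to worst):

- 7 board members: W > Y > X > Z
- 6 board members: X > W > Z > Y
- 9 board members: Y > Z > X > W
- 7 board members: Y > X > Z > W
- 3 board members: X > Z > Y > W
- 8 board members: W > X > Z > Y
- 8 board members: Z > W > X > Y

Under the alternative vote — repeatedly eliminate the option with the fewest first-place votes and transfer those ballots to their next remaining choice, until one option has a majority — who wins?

Round 1: X 9, Z 8, W 15, Y 16. Eliminate Z.
Round 2: X 9, W 23, Y 16. Eliminate X.
Round 3: W 29, Y 19. W has a majority.

W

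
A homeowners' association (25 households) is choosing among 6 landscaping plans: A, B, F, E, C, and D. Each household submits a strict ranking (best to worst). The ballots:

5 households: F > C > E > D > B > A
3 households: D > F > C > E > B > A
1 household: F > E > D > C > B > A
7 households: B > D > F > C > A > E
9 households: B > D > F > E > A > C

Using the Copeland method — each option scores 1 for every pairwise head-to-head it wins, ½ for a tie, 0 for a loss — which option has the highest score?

B

A: loses to B, F, E, C, and D → score 0.
B: beats A, F, E, C, and D → score 5.
F: beats A, E, and C; loses to B and D → score 3.
E: beats A; loses to B, F, C, and D → score 1.
C: beats A and E; loses to B, F, and D → score 2.
D: beats A, F, E, and C; loses to B → score 4.
B has the best pairwise record.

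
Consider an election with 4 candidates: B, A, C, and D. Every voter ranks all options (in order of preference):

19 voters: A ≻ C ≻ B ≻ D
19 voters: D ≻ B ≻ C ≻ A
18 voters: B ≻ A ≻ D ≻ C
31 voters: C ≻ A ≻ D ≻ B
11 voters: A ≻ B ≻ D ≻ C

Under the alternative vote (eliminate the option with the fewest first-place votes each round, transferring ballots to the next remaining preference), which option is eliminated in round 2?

D

Round 1: B 18, A 30, C 31, D 19. Eliminate B.
Round 2: A 48, C 31, D 19. Eliminate D.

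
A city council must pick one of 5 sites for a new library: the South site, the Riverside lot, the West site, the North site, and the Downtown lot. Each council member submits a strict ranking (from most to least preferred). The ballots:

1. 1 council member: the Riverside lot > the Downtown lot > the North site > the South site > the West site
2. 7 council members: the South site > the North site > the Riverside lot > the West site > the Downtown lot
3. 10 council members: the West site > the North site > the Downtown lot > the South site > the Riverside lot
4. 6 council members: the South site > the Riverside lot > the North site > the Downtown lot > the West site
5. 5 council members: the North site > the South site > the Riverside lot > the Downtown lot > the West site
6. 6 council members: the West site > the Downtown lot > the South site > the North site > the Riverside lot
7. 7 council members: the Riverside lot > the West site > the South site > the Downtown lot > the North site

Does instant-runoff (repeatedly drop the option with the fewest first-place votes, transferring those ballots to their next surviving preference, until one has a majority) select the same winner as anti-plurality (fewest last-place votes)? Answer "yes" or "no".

no

Instant-runoff — R1 the South site 13, the Riverside lot 8, the West site 16, the North site 5, the Downtown lot 0 (the Downtown lot out); R2 the South site 13, the Riverside lot 8, the West site 16, the North site 5 (the North site out); R3 the South site 18, the Riverside lot 8, the West site 16 (the Riverside lot out); R4 the South site 19, the West site 23 (the West site winner). Winner: the West site.
Anti-plurality — last-place votes: the South site 0, the Riverside lot 16, the West site 12, the North site 7, the Downtown lot 7. Winner: the South site.
The two methods disagree.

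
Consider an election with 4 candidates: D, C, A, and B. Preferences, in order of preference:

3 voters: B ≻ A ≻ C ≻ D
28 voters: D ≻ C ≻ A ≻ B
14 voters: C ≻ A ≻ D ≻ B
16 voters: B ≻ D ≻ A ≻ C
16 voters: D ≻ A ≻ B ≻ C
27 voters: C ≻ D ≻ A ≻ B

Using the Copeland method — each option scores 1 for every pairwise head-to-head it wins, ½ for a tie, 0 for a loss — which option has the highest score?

D

D: beats C, A, and B → score 3.
C: beats A and B; loses to D → score 2.
A: beats B; loses to D and C → score 1.
B: loses to D, C, and A → score 0.
D has the best pairwise record.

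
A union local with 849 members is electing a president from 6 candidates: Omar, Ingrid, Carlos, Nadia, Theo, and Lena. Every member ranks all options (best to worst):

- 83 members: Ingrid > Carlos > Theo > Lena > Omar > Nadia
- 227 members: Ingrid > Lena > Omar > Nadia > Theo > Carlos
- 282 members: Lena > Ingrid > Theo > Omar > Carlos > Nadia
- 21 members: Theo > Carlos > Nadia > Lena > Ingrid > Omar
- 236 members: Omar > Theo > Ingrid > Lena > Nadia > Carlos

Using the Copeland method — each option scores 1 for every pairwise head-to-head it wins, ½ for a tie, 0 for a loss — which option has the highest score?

Omar: beats Carlos, Nadia, and Theo; loses to Ingrid and Lena → score 3.
Ingrid: beats Omar, Carlos, Nadia, Theo, and Lena → score 5.
Carlos: loses to Omar, Ingrid, Nadia, Theo, and Lena → score 0.
Nadia: beats Carlos; loses to Omar, Ingrid, Theo, and Lena → score 1.
Theo: beats Carlos and Nadia; loses to Omar, Ingrid, and Lena → score 2.
Lena: beats Omar, Carlos, Nadia, and Theo; loses to Ingrid → score 4.
Ingrid has the best pairwise record.

Ingrid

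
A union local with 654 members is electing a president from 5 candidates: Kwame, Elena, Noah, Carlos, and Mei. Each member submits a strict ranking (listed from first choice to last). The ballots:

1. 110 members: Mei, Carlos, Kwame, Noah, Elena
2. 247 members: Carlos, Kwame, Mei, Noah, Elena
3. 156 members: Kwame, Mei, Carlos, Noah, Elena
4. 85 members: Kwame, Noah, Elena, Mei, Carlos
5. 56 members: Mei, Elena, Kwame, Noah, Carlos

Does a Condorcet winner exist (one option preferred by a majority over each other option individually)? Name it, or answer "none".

Checking pairwise contests:
Carlos beats Kwame 357–297.
Kwame beats Elena 598–56.
Kwame beats Noah 654–0.
Mei beats Carlos 407–247.
Kwame beats Mei 488–166.
Every option loses at least one head-to-head, so there is no Condorcet winner.

none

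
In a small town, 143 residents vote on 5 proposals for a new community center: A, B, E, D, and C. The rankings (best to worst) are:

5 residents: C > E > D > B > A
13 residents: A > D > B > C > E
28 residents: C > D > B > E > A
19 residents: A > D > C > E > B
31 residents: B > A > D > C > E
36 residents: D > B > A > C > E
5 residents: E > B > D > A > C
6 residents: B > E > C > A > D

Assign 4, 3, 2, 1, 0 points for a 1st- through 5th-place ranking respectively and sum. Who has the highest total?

D

A: 5·0 + 13·4 + 28·0 + 19·4 + 31·3 + 36·2 + 5·1 + 6·1 = 304
B: 5·1 + 13·2 + 28·2 + 19·0 + 31·4 + 36·3 + 5·3 + 6·4 = 358
E: 5·3 + 13·0 + 28·1 + 19·1 + 31·0 + 36·0 + 5·4 + 6·3 = 100
D: 5·2 + 13·3 + 28·3 + 19·3 + 31·2 + 36·4 + 5·2 + 6·0 = 406
C: 5·4 + 13·1 + 28·4 + 19·2 + 31·1 + 36·1 + 5·0 + 6·2 = 262
D has the highest Borda score (406).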